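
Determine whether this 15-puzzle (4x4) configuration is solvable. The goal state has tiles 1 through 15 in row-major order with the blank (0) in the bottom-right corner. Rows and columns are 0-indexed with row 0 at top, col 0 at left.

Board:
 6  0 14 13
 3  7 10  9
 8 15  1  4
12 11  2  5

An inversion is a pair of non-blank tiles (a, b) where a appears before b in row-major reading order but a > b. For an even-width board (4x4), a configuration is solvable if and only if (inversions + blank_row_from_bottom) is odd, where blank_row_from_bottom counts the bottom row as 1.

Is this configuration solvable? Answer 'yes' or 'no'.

Inversions: 61
Blank is in row 0 (0-indexed from top), which is row 4 counting from the bottom (bottom = 1).
61 + 4 = 65, which is odd, so the puzzle is solvable.

Answer: yes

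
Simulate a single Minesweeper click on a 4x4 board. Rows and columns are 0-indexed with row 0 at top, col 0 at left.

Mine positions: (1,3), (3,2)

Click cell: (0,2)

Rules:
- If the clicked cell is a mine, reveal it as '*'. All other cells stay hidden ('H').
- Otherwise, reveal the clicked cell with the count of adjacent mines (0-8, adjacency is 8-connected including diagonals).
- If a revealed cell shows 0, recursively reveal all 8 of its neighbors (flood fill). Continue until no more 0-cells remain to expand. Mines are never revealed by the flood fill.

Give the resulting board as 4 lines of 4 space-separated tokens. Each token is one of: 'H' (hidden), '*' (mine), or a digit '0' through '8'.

H H 1 H
H H H H
H H H H
H H H H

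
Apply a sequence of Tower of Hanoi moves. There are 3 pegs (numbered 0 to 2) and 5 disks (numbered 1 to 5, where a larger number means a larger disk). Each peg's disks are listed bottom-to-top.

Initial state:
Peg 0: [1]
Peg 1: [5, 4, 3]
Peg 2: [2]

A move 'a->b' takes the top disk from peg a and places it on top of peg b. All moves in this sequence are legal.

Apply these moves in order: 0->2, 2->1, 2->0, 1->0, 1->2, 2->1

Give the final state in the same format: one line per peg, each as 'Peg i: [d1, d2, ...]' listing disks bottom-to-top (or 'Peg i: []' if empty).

After move 1 (0->2):
Peg 0: []
Peg 1: [5, 4, 3]
Peg 2: [2, 1]

After move 2 (2->1):
Peg 0: []
Peg 1: [5, 4, 3, 1]
Peg 2: [2]

After move 3 (2->0):
Peg 0: [2]
Peg 1: [5, 4, 3, 1]
Peg 2: []

After move 4 (1->0):
Peg 0: [2, 1]
Peg 1: [5, 4, 3]
Peg 2: []

After move 5 (1->2):
Peg 0: [2, 1]
Peg 1: [5, 4]
Peg 2: [3]

After move 6 (2->1):
Peg 0: [2, 1]
Peg 1: [5, 4, 3]
Peg 2: []

Answer: Peg 0: [2, 1]
Peg 1: [5, 4, 3]
Peg 2: []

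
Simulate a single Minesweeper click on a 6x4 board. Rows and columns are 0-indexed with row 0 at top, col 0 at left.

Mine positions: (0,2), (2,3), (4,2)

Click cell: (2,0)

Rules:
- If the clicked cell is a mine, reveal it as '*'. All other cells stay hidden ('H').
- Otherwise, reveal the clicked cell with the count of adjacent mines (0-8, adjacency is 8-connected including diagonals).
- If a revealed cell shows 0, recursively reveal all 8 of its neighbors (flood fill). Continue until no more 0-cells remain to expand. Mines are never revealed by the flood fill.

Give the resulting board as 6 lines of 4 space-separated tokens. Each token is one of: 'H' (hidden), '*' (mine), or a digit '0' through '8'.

0 1 H H
0 1 2 H
0 0 1 H
0 1 2 H
0 1 H H
0 1 H H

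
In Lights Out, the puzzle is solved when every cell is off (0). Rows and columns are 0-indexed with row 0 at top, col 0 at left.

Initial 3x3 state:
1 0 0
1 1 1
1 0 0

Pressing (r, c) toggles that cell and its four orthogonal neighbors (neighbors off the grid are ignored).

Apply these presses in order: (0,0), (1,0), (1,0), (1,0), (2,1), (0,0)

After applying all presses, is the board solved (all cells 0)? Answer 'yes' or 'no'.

Answer: no

Derivation:
After press 1 at (0,0):
0 1 0
0 1 1
1 0 0

After press 2 at (1,0):
1 1 0
1 0 1
0 0 0

After press 3 at (1,0):
0 1 0
0 1 1
1 0 0

After press 4 at (1,0):
1 1 0
1 0 1
0 0 0

After press 5 at (2,1):
1 1 0
1 1 1
1 1 1

After press 6 at (0,0):
0 0 0
0 1 1
1 1 1

Lights still on: 5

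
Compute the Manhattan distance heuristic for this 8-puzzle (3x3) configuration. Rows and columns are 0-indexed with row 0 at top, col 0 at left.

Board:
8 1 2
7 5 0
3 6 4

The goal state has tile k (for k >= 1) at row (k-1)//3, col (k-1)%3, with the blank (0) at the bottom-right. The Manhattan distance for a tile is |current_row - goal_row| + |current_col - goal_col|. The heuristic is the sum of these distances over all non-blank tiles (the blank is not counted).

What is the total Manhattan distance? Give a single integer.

Tile 8: at (0,0), goal (2,1), distance |0-2|+|0-1| = 3
Tile 1: at (0,1), goal (0,0), distance |0-0|+|1-0| = 1
Tile 2: at (0,2), goal (0,1), distance |0-0|+|2-1| = 1
Tile 7: at (1,0), goal (2,0), distance |1-2|+|0-0| = 1
Tile 5: at (1,1), goal (1,1), distance |1-1|+|1-1| = 0
Tile 3: at (2,0), goal (0,2), distance |2-0|+|0-2| = 4
Tile 6: at (2,1), goal (1,2), distance |2-1|+|1-2| = 2
Tile 4: at (2,2), goal (1,0), distance |2-1|+|2-0| = 3
Sum: 3 + 1 + 1 + 1 + 0 + 4 + 2 + 3 = 15

Answer: 15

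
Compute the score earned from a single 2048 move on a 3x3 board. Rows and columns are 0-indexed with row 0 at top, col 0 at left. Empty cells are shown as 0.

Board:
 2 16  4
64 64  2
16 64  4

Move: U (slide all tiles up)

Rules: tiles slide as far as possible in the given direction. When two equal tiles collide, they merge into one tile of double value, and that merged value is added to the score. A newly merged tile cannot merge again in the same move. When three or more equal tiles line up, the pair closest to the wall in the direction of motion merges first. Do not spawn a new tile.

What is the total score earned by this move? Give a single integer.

Slide up:
col 0: [2, 64, 16] -> [2, 64, 16]  score +0 (running 0)
col 1: [16, 64, 64] -> [16, 128, 0]  score +128 (running 128)
col 2: [4, 2, 4] -> [4, 2, 4]  score +0 (running 128)
Board after move:
  2  16   4
 64 128   2
 16   0   4

Answer: 128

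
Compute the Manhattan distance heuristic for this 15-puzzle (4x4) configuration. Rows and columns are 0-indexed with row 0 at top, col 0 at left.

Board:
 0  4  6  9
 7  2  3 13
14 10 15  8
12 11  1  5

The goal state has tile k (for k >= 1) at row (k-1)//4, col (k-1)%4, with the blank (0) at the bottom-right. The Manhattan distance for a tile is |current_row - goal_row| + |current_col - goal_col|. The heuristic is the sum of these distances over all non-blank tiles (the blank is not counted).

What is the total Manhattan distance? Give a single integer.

Answer: 38

Derivation:
Tile 4: at (0,1), goal (0,3), distance |0-0|+|1-3| = 2
Tile 6: at (0,2), goal (1,1), distance |0-1|+|2-1| = 2
Tile 9: at (0,3), goal (2,0), distance |0-2|+|3-0| = 5
Tile 7: at (1,0), goal (1,2), distance |1-1|+|0-2| = 2
Tile 2: at (1,1), goal (0,1), distance |1-0|+|1-1| = 1
Tile 3: at (1,2), goal (0,2), distance |1-0|+|2-2| = 1
Tile 13: at (1,3), goal (3,0), distance |1-3|+|3-0| = 5
Tile 14: at (2,0), goal (3,1), distance |2-3|+|0-1| = 2
Tile 10: at (2,1), goal (2,1), distance |2-2|+|1-1| = 0
Tile 15: at (2,2), goal (3,2), distance |2-3|+|2-2| = 1
Tile 8: at (2,3), goal (1,3), distance |2-1|+|3-3| = 1
Tile 12: at (3,0), goal (2,3), distance |3-2|+|0-3| = 4
Tile 11: at (3,1), goal (2,2), distance |3-2|+|1-2| = 2
Tile 1: at (3,2), goal (0,0), distance |3-0|+|2-0| = 5
Tile 5: at (3,3), goal (1,0), distance |3-1|+|3-0| = 5
Sum: 2 + 2 + 5 + 2 + 1 + 1 + 5 + 2 + 0 + 1 + 1 + 4 + 2 + 5 + 5 = 38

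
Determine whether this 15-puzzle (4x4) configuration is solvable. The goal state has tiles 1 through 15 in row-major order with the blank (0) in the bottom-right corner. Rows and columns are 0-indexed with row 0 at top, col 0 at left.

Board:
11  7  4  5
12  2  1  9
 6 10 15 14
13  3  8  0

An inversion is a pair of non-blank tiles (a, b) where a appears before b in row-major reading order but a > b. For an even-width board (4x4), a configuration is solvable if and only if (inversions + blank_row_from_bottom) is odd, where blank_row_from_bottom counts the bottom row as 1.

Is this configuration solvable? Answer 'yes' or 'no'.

Answer: no

Derivation:
Inversions: 45
Blank is in row 3 (0-indexed from top), which is row 1 counting from the bottom (bottom = 1).
45 + 1 = 46, which is even, so the puzzle is not solvable.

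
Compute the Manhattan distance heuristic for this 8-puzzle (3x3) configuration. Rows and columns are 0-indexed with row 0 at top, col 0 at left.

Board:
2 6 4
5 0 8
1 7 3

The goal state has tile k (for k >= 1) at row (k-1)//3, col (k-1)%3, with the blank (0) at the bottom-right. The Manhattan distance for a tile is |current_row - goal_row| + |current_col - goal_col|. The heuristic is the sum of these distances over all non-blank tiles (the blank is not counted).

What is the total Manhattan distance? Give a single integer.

Answer: 14

Derivation:
Tile 2: at (0,0), goal (0,1), distance |0-0|+|0-1| = 1
Tile 6: at (0,1), goal (1,2), distance |0-1|+|1-2| = 2
Tile 4: at (0,2), goal (1,0), distance |0-1|+|2-0| = 3
Tile 5: at (1,0), goal (1,1), distance |1-1|+|0-1| = 1
Tile 8: at (1,2), goal (2,1), distance |1-2|+|2-1| = 2
Tile 1: at (2,0), goal (0,0), distance |2-0|+|0-0| = 2
Tile 7: at (2,1), goal (2,0), distance |2-2|+|1-0| = 1
Tile 3: at (2,2), goal (0,2), distance |2-0|+|2-2| = 2
Sum: 1 + 2 + 3 + 1 + 2 + 2 + 1 + 2 = 14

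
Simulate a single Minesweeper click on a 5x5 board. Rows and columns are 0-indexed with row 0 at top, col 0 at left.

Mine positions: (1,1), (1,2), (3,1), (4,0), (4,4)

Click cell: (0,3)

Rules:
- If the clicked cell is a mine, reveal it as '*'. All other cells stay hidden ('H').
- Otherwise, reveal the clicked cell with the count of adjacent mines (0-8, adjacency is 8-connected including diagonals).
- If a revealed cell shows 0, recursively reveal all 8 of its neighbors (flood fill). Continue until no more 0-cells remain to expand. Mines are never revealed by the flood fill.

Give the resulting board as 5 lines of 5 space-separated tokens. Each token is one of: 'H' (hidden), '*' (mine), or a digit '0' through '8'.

H H H 1 H
H H H H H
H H H H H
H H H H H
H H H H H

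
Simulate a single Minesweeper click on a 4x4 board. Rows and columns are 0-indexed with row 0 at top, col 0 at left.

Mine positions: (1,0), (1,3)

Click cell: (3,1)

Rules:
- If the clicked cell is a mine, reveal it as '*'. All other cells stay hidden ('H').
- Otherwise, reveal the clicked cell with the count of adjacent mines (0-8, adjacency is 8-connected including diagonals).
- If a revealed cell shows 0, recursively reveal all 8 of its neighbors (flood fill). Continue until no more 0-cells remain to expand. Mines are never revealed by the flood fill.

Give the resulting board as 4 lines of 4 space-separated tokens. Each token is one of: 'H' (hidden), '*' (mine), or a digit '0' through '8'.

H H H H
H H H H
1 1 1 1
0 0 0 0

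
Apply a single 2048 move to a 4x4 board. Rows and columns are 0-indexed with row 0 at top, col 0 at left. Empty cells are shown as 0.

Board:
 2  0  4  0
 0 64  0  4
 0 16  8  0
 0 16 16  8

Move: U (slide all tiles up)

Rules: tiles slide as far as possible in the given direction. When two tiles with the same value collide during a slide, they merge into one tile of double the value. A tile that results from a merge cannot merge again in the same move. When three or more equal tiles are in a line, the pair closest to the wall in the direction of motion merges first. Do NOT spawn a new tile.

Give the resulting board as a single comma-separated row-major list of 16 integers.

Answer: 2, 64, 4, 4, 0, 32, 8, 8, 0, 0, 16, 0, 0, 0, 0, 0

Derivation:
Slide up:
col 0: [2, 0, 0, 0] -> [2, 0, 0, 0]
col 1: [0, 64, 16, 16] -> [64, 32, 0, 0]
col 2: [4, 0, 8, 16] -> [4, 8, 16, 0]
col 3: [0, 4, 0, 8] -> [4, 8, 0, 0]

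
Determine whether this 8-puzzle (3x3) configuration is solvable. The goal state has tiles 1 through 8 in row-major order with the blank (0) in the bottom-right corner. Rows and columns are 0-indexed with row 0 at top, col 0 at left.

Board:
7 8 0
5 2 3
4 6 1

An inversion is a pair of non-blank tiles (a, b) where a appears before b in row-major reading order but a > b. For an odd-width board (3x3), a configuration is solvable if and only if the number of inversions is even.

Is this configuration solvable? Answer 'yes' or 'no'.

Inversions (pairs i<j in row-major order where tile[i] > tile[j] > 0): 20
20 is even, so the puzzle is solvable.

Answer: yes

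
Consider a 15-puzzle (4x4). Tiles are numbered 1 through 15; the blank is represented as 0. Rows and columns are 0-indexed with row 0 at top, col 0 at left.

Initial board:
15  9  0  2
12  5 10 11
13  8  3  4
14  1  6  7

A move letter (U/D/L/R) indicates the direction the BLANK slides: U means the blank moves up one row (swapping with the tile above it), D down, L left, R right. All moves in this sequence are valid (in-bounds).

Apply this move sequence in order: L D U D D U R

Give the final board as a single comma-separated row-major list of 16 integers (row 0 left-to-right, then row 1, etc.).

After move 1 (L):
15  0  9  2
12  5 10 11
13  8  3  4
14  1  6  7

After move 2 (D):
15  5  9  2
12  0 10 11
13  8  3  4
14  1  6  7

After move 3 (U):
15  0  9  2
12  5 10 11
13  8  3  4
14  1  6  7

After move 4 (D):
15  5  9  2
12  0 10 11
13  8  3  4
14  1  6  7

After move 5 (D):
15  5  9  2
12  8 10 11
13  0  3  4
14  1  6  7

After move 6 (U):
15  5  9  2
12  0 10 11
13  8  3  4
14  1  6  7

After move 7 (R):
15  5  9  2
12 10  0 11
13  8  3  4
14  1  6  7

Answer: 15, 5, 9, 2, 12, 10, 0, 11, 13, 8, 3, 4, 14, 1, 6, 7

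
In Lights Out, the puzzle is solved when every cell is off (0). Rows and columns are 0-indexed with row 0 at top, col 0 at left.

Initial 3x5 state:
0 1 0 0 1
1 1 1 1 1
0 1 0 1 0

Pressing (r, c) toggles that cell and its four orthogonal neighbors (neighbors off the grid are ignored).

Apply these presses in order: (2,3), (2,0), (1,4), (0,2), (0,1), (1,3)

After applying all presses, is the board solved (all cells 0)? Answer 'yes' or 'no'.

After press 1 at (2,3):
0 1 0 0 1
1 1 1 0 1
0 1 1 0 1

After press 2 at (2,0):
0 1 0 0 1
0 1 1 0 1
1 0 1 0 1

After press 3 at (1,4):
0 1 0 0 0
0 1 1 1 0
1 0 1 0 0

After press 4 at (0,2):
0 0 1 1 0
0 1 0 1 0
1 0 1 0 0

After press 5 at (0,1):
1 1 0 1 0
0 0 0 1 0
1 0 1 0 0

After press 6 at (1,3):
1 1 0 0 0
0 0 1 0 1
1 0 1 1 0

Lights still on: 7

Answer: no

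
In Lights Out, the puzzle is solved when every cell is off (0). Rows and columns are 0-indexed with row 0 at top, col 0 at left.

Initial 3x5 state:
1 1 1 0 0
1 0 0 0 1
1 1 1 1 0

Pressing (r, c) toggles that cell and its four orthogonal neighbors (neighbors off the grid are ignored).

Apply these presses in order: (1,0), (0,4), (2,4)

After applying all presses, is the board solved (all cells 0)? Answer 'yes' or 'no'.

Answer: no

Derivation:
After press 1 at (1,0):
0 1 1 0 0
0 1 0 0 1
0 1 1 1 0

After press 2 at (0,4):
0 1 1 1 1
0 1 0 0 0
0 1 1 1 0

After press 3 at (2,4):
0 1 1 1 1
0 1 0 0 1
0 1 1 0 1

Lights still on: 9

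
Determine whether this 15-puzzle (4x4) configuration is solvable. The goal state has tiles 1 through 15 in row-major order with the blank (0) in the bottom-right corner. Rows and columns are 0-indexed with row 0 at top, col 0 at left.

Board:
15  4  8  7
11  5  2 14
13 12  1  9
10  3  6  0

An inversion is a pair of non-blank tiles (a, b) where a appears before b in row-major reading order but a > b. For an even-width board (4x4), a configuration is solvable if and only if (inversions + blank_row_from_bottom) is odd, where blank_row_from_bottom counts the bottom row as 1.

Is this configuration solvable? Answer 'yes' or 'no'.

Inversions: 61
Blank is in row 3 (0-indexed from top), which is row 1 counting from the bottom (bottom = 1).
61 + 1 = 62, which is even, so the puzzle is not solvable.

Answer: no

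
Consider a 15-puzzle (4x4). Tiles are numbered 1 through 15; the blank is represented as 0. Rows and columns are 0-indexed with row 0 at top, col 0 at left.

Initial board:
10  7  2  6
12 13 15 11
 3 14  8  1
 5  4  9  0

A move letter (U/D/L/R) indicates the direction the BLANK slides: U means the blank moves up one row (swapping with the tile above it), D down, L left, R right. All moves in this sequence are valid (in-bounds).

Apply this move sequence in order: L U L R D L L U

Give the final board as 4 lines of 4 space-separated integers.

Answer: 10  7  2  6
12 13 15 11
 0 14  8  1
 3  5  4  9

Derivation:
After move 1 (L):
10  7  2  6
12 13 15 11
 3 14  8  1
 5  4  0  9

After move 2 (U):
10  7  2  6
12 13 15 11
 3 14  0  1
 5  4  8  9

After move 3 (L):
10  7  2  6
12 13 15 11
 3  0 14  1
 5  4  8  9

After move 4 (R):
10  7  2  6
12 13 15 11
 3 14  0  1
 5  4  8  9

After move 5 (D):
10  7  2  6
12 13 15 11
 3 14  8  1
 5  4  0  9

After move 6 (L):
10  7  2  6
12 13 15 11
 3 14  8  1
 5  0  4  9

After move 7 (L):
10  7  2  6
12 13 15 11
 3 14  8  1
 0  5  4  9

After move 8 (U):
10  7  2  6
12 13 15 11
 0 14  8  1
 3  5  4  9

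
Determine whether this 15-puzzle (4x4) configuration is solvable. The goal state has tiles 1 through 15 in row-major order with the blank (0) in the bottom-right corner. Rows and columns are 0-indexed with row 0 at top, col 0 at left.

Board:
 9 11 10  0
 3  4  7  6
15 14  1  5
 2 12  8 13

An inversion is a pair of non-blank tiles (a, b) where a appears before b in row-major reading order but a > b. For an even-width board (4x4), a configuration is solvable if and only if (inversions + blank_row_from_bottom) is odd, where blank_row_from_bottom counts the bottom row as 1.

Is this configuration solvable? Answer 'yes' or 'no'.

Answer: yes

Derivation:
Inversions: 51
Blank is in row 0 (0-indexed from top), which is row 4 counting from the bottom (bottom = 1).
51 + 4 = 55, which is odd, so the puzzle is solvable.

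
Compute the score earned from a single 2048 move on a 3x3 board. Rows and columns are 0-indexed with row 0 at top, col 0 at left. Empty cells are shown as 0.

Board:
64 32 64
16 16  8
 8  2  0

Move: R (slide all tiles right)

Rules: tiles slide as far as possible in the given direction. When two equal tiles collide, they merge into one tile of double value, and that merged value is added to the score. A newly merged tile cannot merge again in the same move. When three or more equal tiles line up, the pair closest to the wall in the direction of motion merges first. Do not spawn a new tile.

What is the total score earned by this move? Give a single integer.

Answer: 32

Derivation:
Slide right:
row 0: [64, 32, 64] -> [64, 32, 64]  score +0 (running 0)
row 1: [16, 16, 8] -> [0, 32, 8]  score +32 (running 32)
row 2: [8, 2, 0] -> [0, 8, 2]  score +0 (running 32)
Board after move:
64 32 64
 0 32  8
 0  8  2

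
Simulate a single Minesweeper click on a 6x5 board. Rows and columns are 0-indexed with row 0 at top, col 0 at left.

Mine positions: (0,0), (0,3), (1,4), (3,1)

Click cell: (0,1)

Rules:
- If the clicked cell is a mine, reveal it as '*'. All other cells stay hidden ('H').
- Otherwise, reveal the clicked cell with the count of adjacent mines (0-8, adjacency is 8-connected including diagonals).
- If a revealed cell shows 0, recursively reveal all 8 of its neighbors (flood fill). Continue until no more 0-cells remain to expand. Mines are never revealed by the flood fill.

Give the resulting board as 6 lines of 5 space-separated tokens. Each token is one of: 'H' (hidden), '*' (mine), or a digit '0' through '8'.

H 1 H H H
H H H H H
H H H H H
H H H H H
H H H H H
H H H H H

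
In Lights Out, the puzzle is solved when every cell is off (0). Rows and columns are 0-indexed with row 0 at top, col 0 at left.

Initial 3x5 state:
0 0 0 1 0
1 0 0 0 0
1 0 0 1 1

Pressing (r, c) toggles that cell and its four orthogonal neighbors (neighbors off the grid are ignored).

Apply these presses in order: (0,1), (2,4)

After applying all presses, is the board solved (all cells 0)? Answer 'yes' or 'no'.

Answer: no

Derivation:
After press 1 at (0,1):
1 1 1 1 0
1 1 0 0 0
1 0 0 1 1

After press 2 at (2,4):
1 1 1 1 0
1 1 0 0 1
1 0 0 0 0

Lights still on: 8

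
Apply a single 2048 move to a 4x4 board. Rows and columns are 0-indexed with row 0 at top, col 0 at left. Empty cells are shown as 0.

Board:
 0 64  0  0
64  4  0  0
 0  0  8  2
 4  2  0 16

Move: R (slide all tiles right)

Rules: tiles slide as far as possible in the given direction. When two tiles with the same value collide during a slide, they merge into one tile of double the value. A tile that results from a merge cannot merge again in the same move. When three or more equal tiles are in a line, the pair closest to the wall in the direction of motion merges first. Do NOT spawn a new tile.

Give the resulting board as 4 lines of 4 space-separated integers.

Answer:  0  0  0 64
 0  0 64  4
 0  0  8  2
 0  4  2 16

Derivation:
Slide right:
row 0: [0, 64, 0, 0] -> [0, 0, 0, 64]
row 1: [64, 4, 0, 0] -> [0, 0, 64, 4]
row 2: [0, 0, 8, 2] -> [0, 0, 8, 2]
row 3: [4, 2, 0, 16] -> [0, 4, 2, 16]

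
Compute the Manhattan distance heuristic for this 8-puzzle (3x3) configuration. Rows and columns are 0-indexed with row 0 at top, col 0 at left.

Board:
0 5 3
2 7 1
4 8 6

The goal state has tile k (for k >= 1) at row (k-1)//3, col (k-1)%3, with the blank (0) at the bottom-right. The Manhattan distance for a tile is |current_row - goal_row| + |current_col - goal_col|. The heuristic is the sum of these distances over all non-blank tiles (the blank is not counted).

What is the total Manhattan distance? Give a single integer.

Answer: 10

Derivation:
Tile 5: at (0,1), goal (1,1), distance |0-1|+|1-1| = 1
Tile 3: at (0,2), goal (0,2), distance |0-0|+|2-2| = 0
Tile 2: at (1,0), goal (0,1), distance |1-0|+|0-1| = 2
Tile 7: at (1,1), goal (2,0), distance |1-2|+|1-0| = 2
Tile 1: at (1,2), goal (0,0), distance |1-0|+|2-0| = 3
Tile 4: at (2,0), goal (1,0), distance |2-1|+|0-0| = 1
Tile 8: at (2,1), goal (2,1), distance |2-2|+|1-1| = 0
Tile 6: at (2,2), goal (1,2), distance |2-1|+|2-2| = 1
Sum: 1 + 0 + 2 + 2 + 3 + 1 + 0 + 1 = 10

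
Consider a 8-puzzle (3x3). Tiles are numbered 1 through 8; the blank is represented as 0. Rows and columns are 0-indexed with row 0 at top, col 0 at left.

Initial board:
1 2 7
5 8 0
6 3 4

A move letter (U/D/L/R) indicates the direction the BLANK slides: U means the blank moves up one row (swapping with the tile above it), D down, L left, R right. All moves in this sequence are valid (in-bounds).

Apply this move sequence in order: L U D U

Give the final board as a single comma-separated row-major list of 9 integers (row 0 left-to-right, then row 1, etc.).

After move 1 (L):
1 2 7
5 0 8
6 3 4

After move 2 (U):
1 0 7
5 2 8
6 3 4

After move 3 (D):
1 2 7
5 0 8
6 3 4

After move 4 (U):
1 0 7
5 2 8
6 3 4

Answer: 1, 0, 7, 5, 2, 8, 6, 3, 4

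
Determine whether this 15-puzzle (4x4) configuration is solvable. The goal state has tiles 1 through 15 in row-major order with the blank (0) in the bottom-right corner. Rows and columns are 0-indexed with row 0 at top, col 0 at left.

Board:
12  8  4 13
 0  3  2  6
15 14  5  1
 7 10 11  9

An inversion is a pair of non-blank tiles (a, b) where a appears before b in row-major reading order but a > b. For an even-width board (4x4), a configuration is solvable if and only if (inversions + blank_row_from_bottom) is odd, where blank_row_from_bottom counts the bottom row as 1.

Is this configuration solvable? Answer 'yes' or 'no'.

Inversions: 51
Blank is in row 1 (0-indexed from top), which is row 3 counting from the bottom (bottom = 1).
51 + 3 = 54, which is even, so the puzzle is not solvable.

Answer: no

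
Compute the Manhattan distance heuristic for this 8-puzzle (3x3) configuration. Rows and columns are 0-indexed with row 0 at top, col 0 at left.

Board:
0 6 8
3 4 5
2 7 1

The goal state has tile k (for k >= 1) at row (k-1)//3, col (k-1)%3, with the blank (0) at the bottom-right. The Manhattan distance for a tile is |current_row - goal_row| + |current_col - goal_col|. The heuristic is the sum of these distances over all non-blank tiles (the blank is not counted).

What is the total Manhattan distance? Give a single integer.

Tile 6: at (0,1), goal (1,2), distance |0-1|+|1-2| = 2
Tile 8: at (0,2), goal (2,1), distance |0-2|+|2-1| = 3
Tile 3: at (1,0), goal (0,2), distance |1-0|+|0-2| = 3
Tile 4: at (1,1), goal (1,0), distance |1-1|+|1-0| = 1
Tile 5: at (1,2), goal (1,1), distance |1-1|+|2-1| = 1
Tile 2: at (2,0), goal (0,1), distance |2-0|+|0-1| = 3
Tile 7: at (2,1), goal (2,0), distance |2-2|+|1-0| = 1
Tile 1: at (2,2), goal (0,0), distance |2-0|+|2-0| = 4
Sum: 2 + 3 + 3 + 1 + 1 + 3 + 1 + 4 = 18

Answer: 18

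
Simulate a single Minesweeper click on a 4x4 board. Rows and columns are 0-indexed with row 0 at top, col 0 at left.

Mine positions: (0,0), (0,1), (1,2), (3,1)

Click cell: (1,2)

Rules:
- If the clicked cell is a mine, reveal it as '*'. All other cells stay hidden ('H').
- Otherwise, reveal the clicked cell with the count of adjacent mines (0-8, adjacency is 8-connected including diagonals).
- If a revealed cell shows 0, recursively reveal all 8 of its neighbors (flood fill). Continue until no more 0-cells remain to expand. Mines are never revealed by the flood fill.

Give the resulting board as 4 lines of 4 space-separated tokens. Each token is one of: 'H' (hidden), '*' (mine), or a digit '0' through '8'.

H H H H
H H * H
H H H H
H H H H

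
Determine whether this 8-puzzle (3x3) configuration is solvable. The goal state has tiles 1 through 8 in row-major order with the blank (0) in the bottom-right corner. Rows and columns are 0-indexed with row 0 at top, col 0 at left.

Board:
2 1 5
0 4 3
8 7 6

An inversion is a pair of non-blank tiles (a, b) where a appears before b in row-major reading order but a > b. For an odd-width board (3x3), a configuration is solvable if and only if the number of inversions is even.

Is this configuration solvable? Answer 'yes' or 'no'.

Answer: no

Derivation:
Inversions (pairs i<j in row-major order where tile[i] > tile[j] > 0): 7
7 is odd, so the puzzle is not solvable.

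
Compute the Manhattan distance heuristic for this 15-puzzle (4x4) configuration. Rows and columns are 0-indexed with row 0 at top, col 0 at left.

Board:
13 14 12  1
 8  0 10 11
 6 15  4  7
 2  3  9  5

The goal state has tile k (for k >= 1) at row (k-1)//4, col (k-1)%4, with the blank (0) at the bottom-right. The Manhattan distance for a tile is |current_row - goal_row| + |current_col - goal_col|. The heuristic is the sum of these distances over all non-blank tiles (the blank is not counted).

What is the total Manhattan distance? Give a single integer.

Answer: 44

Derivation:
Tile 13: (0,0)->(3,0) = 3
Tile 14: (0,1)->(3,1) = 3
Tile 12: (0,2)->(2,3) = 3
Tile 1: (0,3)->(0,0) = 3
Tile 8: (1,0)->(1,3) = 3
Tile 10: (1,2)->(2,1) = 2
Tile 11: (1,3)->(2,2) = 2
Tile 6: (2,0)->(1,1) = 2
Tile 15: (2,1)->(3,2) = 2
Tile 4: (2,2)->(0,3) = 3
Tile 7: (2,3)->(1,2) = 2
Tile 2: (3,0)->(0,1) = 4
Tile 3: (3,1)->(0,2) = 4
Tile 9: (3,2)->(2,0) = 3
Tile 5: (3,3)->(1,0) = 5
Sum: 3 + 3 + 3 + 3 + 3 + 2 + 2 + 2 + 2 + 3 + 2 + 4 + 4 + 3 + 5 = 44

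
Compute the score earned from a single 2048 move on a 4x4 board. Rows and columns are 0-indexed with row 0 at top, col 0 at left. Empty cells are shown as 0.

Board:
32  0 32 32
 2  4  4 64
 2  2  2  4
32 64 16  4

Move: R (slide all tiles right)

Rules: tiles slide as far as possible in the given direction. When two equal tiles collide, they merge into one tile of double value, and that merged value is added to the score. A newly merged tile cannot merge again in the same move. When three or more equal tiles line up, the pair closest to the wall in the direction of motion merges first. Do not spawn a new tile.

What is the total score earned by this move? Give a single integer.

Answer: 76

Derivation:
Slide right:
row 0: [32, 0, 32, 32] -> [0, 0, 32, 64]  score +64 (running 64)
row 1: [2, 4, 4, 64] -> [0, 2, 8, 64]  score +8 (running 72)
row 2: [2, 2, 2, 4] -> [0, 2, 4, 4]  score +4 (running 76)
row 3: [32, 64, 16, 4] -> [32, 64, 16, 4]  score +0 (running 76)
Board after move:
 0  0 32 64
 0  2  8 64
 0  2  4  4
32 64 16  4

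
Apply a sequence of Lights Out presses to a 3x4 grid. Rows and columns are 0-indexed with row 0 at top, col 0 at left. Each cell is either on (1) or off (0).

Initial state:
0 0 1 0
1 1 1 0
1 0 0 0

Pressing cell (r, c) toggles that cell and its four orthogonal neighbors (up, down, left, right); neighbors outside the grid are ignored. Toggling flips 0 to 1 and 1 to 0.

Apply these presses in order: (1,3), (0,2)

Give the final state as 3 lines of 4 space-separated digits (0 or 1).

Answer: 0 1 0 0
1 1 1 1
1 0 0 1

Derivation:
After press 1 at (1,3):
0 0 1 1
1 1 0 1
1 0 0 1

After press 2 at (0,2):
0 1 0 0
1 1 1 1
1 0 0 1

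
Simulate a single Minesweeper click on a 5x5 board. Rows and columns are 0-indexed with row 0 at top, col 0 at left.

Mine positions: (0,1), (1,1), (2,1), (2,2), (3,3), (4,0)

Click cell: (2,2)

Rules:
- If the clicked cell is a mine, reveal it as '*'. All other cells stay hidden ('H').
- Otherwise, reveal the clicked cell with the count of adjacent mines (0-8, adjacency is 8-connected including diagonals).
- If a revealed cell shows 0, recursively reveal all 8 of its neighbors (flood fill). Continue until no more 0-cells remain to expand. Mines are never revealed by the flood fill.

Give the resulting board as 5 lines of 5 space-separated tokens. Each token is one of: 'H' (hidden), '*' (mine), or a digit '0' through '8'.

H H H H H
H H H H H
H H * H H
H H H H H
H H H H H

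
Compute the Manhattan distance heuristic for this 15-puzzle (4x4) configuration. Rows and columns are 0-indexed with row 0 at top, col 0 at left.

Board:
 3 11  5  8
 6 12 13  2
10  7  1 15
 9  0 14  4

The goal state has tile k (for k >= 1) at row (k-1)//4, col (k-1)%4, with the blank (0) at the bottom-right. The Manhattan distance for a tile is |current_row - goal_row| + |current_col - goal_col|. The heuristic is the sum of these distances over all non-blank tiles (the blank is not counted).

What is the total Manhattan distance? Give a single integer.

Answer: 34

Derivation:
Tile 3: at (0,0), goal (0,2), distance |0-0|+|0-2| = 2
Tile 11: at (0,1), goal (2,2), distance |0-2|+|1-2| = 3
Tile 5: at (0,2), goal (1,0), distance |0-1|+|2-0| = 3
Tile 8: at (0,3), goal (1,3), distance |0-1|+|3-3| = 1
Tile 6: at (1,0), goal (1,1), distance |1-1|+|0-1| = 1
Tile 12: at (1,1), goal (2,3), distance |1-2|+|1-3| = 3
Tile 13: at (1,2), goal (3,0), distance |1-3|+|2-0| = 4
Tile 2: at (1,3), goal (0,1), distance |1-0|+|3-1| = 3
Tile 10: at (2,0), goal (2,1), distance |2-2|+|0-1| = 1
Tile 7: at (2,1), goal (1,2), distance |2-1|+|1-2| = 2
Tile 1: at (2,2), goal (0,0), distance |2-0|+|2-0| = 4
Tile 15: at (2,3), goal (3,2), distance |2-3|+|3-2| = 2
Tile 9: at (3,0), goal (2,0), distance |3-2|+|0-0| = 1
Tile 14: at (3,2), goal (3,1), distance |3-3|+|2-1| = 1
Tile 4: at (3,3), goal (0,3), distance |3-0|+|3-3| = 3
Sum: 2 + 3 + 3 + 1 + 1 + 3 + 4 + 3 + 1 + 2 + 4 + 2 + 1 + 1 + 3 = 34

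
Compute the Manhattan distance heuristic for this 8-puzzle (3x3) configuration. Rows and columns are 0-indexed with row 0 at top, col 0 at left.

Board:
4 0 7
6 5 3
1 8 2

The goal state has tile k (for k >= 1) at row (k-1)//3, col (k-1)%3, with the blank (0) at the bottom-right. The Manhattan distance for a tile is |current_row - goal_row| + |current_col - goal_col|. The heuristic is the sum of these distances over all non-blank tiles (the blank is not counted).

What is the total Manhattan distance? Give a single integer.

Answer: 13

Derivation:
Tile 4: at (0,0), goal (1,0), distance |0-1|+|0-0| = 1
Tile 7: at (0,2), goal (2,0), distance |0-2|+|2-0| = 4
Tile 6: at (1,0), goal (1,2), distance |1-1|+|0-2| = 2
Tile 5: at (1,1), goal (1,1), distance |1-1|+|1-1| = 0
Tile 3: at (1,2), goal (0,2), distance |1-0|+|2-2| = 1
Tile 1: at (2,0), goal (0,0), distance |2-0|+|0-0| = 2
Tile 8: at (2,1), goal (2,1), distance |2-2|+|1-1| = 0
Tile 2: at (2,2), goal (0,1), distance |2-0|+|2-1| = 3
Sum: 1 + 4 + 2 + 0 + 1 + 2 + 0 + 3 = 13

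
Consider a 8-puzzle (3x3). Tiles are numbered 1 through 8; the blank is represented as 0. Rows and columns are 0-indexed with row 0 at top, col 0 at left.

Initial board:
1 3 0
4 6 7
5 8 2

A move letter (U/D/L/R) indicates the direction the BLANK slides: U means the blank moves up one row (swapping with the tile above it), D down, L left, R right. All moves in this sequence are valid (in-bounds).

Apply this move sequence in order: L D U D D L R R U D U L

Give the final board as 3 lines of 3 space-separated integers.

Answer: 1 6 3
4 0 8
5 2 7

Derivation:
After move 1 (L):
1 0 3
4 6 7
5 8 2

After move 2 (D):
1 6 3
4 0 7
5 8 2

After move 3 (U):
1 0 3
4 6 7
5 8 2

After move 4 (D):
1 6 3
4 0 7
5 8 2

After move 5 (D):
1 6 3
4 8 7
5 0 2

After move 6 (L):
1 6 3
4 8 7
0 5 2

After move 7 (R):
1 6 3
4 8 7
5 0 2

After move 8 (R):
1 6 3
4 8 7
5 2 0

After move 9 (U):
1 6 3
4 8 0
5 2 7

After move 10 (D):
1 6 3
4 8 7
5 2 0

After move 11 (U):
1 6 3
4 8 0
5 2 7

After move 12 (L):
1 6 3
4 0 8
5 2 7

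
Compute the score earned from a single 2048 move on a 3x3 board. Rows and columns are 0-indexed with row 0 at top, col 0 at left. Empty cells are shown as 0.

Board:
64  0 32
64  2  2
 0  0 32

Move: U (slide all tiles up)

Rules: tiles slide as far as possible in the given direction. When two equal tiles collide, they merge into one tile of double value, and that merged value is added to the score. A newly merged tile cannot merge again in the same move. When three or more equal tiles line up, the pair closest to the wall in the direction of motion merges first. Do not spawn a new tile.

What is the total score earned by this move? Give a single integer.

Slide up:
col 0: [64, 64, 0] -> [128, 0, 0]  score +128 (running 128)
col 1: [0, 2, 0] -> [2, 0, 0]  score +0 (running 128)
col 2: [32, 2, 32] -> [32, 2, 32]  score +0 (running 128)
Board after move:
128   2  32
  0   0   2
  0   0  32

Answer: 128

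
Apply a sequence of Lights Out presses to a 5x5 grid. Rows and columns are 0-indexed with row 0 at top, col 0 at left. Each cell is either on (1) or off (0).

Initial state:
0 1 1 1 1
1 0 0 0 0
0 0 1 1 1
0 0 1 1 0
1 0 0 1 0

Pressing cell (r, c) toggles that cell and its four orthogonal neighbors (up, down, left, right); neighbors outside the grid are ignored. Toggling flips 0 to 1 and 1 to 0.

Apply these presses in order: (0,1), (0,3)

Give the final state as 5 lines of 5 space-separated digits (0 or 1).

Answer: 1 0 1 0 0
1 1 0 1 0
0 0 1 1 1
0 0 1 1 0
1 0 0 1 0

Derivation:
After press 1 at (0,1):
1 0 0 1 1
1 1 0 0 0
0 0 1 1 1
0 0 1 1 0
1 0 0 1 0

After press 2 at (0,3):
1 0 1 0 0
1 1 0 1 0
0 0 1 1 1
0 0 1 1 0
1 0 0 1 0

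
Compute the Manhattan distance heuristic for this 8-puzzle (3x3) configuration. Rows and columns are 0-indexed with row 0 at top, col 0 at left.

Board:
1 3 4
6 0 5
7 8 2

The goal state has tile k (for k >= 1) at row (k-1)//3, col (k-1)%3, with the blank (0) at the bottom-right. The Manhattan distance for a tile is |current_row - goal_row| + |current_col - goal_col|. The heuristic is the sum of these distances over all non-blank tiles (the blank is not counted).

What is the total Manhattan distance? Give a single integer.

Tile 1: (0,0)->(0,0) = 0
Tile 3: (0,1)->(0,2) = 1
Tile 4: (0,2)->(1,0) = 3
Tile 6: (1,0)->(1,2) = 2
Tile 5: (1,2)->(1,1) = 1
Tile 7: (2,0)->(2,0) = 0
Tile 8: (2,1)->(2,1) = 0
Tile 2: (2,2)->(0,1) = 3
Sum: 0 + 1 + 3 + 2 + 1 + 0 + 0 + 3 = 10

Answer: 10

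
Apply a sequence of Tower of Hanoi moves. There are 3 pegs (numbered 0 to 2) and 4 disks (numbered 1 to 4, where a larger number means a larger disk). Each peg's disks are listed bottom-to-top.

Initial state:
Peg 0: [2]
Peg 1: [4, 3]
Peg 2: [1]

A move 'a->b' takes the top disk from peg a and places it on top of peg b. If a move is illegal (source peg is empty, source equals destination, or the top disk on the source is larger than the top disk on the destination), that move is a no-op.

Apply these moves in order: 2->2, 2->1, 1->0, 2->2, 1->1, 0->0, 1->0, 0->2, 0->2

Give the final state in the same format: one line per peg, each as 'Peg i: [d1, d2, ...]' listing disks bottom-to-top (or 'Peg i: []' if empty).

After move 1 (2->2):
Peg 0: [2]
Peg 1: [4, 3]
Peg 2: [1]

After move 2 (2->1):
Peg 0: [2]
Peg 1: [4, 3, 1]
Peg 2: []

After move 3 (1->0):
Peg 0: [2, 1]
Peg 1: [4, 3]
Peg 2: []

After move 4 (2->2):
Peg 0: [2, 1]
Peg 1: [4, 3]
Peg 2: []

After move 5 (1->1):
Peg 0: [2, 1]
Peg 1: [4, 3]
Peg 2: []

After move 6 (0->0):
Peg 0: [2, 1]
Peg 1: [4, 3]
Peg 2: []

After move 7 (1->0):
Peg 0: [2, 1]
Peg 1: [4, 3]
Peg 2: []

After move 8 (0->2):
Peg 0: [2]
Peg 1: [4, 3]
Peg 2: [1]

After move 9 (0->2):
Peg 0: [2]
Peg 1: [4, 3]
Peg 2: [1]

Answer: Peg 0: [2]
Peg 1: [4, 3]
Peg 2: [1]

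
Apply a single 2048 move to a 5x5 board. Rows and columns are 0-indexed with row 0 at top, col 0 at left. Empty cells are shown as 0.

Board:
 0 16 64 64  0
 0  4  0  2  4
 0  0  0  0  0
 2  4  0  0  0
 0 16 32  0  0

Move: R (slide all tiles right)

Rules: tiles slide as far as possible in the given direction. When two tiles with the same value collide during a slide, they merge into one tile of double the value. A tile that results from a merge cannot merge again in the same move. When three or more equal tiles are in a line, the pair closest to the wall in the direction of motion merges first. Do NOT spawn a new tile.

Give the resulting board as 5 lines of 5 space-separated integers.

Slide right:
row 0: [0, 16, 64, 64, 0] -> [0, 0, 0, 16, 128]
row 1: [0, 4, 0, 2, 4] -> [0, 0, 4, 2, 4]
row 2: [0, 0, 0, 0, 0] -> [0, 0, 0, 0, 0]
row 3: [2, 4, 0, 0, 0] -> [0, 0, 0, 2, 4]
row 4: [0, 16, 32, 0, 0] -> [0, 0, 0, 16, 32]

Answer:   0   0   0  16 128
  0   0   4   2   4
  0   0   0   0   0
  0   0   0   2   4
  0   0   0  16  32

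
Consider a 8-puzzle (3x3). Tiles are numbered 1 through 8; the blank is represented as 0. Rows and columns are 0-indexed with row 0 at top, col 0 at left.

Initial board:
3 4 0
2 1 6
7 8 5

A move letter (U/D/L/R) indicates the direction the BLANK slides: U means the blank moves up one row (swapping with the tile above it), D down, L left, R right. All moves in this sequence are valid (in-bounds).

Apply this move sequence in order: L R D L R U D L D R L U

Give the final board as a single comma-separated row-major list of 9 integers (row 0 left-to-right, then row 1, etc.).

Answer: 3, 4, 6, 2, 0, 1, 7, 8, 5

Derivation:
After move 1 (L):
3 0 4
2 1 6
7 8 5

After move 2 (R):
3 4 0
2 1 6
7 8 5

After move 3 (D):
3 4 6
2 1 0
7 8 5

After move 4 (L):
3 4 6
2 0 1
7 8 5

After move 5 (R):
3 4 6
2 1 0
7 8 5

After move 6 (U):
3 4 0
2 1 6
7 8 5

After move 7 (D):
3 4 6
2 1 0
7 8 5

After move 8 (L):
3 4 6
2 0 1
7 8 5

After move 9 (D):
3 4 6
2 8 1
7 0 5

After move 10 (R):
3 4 6
2 8 1
7 5 0

After move 11 (L):
3 4 6
2 8 1
7 0 5

After move 12 (U):
3 4 6
2 0 1
7 8 5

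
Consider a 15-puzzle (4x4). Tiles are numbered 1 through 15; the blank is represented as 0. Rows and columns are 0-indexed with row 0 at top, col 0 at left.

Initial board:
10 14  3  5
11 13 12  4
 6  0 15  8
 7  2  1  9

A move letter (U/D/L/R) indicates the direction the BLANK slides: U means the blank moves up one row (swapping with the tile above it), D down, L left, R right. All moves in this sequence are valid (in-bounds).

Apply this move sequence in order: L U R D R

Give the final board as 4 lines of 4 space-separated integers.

After move 1 (L):
10 14  3  5
11 13 12  4
 0  6 15  8
 7  2  1  9

After move 2 (U):
10 14  3  5
 0 13 12  4
11  6 15  8
 7  2  1  9

After move 3 (R):
10 14  3  5
13  0 12  4
11  6 15  8
 7  2  1  9

After move 4 (D):
10 14  3  5
13  6 12  4
11  0 15  8
 7  2  1  9

After move 5 (R):
10 14  3  5
13  6 12  4
11 15  0  8
 7  2  1  9

Answer: 10 14  3  5
13  6 12  4
11 15  0  8
 7  2  1  9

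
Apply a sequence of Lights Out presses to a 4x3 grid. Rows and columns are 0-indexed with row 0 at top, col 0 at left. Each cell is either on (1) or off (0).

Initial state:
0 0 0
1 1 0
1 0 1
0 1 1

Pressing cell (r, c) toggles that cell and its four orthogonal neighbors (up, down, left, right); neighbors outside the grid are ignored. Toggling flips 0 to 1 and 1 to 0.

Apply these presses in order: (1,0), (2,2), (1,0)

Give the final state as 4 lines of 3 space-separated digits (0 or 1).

After press 1 at (1,0):
1 0 0
0 0 0
0 0 1
0 1 1

After press 2 at (2,2):
1 0 0
0 0 1
0 1 0
0 1 0

After press 3 at (1,0):
0 0 0
1 1 1
1 1 0
0 1 0

Answer: 0 0 0
1 1 1
1 1 0
0 1 0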